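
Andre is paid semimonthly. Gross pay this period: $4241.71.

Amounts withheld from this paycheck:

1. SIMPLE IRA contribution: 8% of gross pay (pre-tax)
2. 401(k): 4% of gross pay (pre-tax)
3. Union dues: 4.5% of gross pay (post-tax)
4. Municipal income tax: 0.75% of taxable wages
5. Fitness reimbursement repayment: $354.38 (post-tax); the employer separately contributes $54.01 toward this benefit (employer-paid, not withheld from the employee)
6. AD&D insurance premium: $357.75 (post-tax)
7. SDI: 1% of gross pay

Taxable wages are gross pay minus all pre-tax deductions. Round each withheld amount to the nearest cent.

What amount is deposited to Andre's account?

SIMPLE IRA contribution: $4241.71 × 0.08 = $339.34
401(k): $4241.71 × 0.04 = $169.67
Pre-tax total = $339.34 + $169.67 = $509.01
Taxable wages = $4241.71 − $509.01 = $3732.70
Municipal income tax: $3732.70 × 0.0075 = $28.00
SDI: $4241.71 × 0.01 = $42.42
AD&D insurance premium: $357.75
Fitness reimbursement repayment: $354.38
Union dues: $4241.71 × 0.045 = $190.88
(Employer's $54.01 toward fitness reimbursement repayment is not withheld from the employee.)
Total deductions = $339.34 + $169.67 + $28.00 + $42.42 + $357.75 + $354.38 + $190.88 = $1482.44
Net pay = $4241.71 − $1482.44 = $2759.27

$2759.27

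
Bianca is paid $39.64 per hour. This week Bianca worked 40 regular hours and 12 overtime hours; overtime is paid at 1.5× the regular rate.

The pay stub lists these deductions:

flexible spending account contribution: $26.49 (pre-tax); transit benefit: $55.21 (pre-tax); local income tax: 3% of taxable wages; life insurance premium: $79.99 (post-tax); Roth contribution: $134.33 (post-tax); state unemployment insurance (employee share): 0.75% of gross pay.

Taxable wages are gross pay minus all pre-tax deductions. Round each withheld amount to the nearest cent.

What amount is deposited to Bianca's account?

Regular pay: 40 × $39.64 = $1,585.60
Overtime pay: 12 × $39.64 × 1.5 = $713.52
Gross pay = $1,585.60 + $713.52 = $2,299.12
Transit benefit: $55.21
Flexible spending account contribution: $26.49
Pre-tax total = $55.21 + $26.49 = $81.70
Taxable wages = $2,299.12 − $81.70 = $2,217.42
Local income tax: $2,217.42 × 0.03 = $66.52
State unemployment insurance (employee share): $2,299.12 × 0.0075 = $17.24
Life insurance premium: $79.99
Roth contribution: $134.33
Total deductions = $55.21 + $26.49 + $66.52 + $17.24 + $79.99 + $134.33 = $379.78
Net pay = $2,299.12 − $379.78 = $1,919.34

$1,919.34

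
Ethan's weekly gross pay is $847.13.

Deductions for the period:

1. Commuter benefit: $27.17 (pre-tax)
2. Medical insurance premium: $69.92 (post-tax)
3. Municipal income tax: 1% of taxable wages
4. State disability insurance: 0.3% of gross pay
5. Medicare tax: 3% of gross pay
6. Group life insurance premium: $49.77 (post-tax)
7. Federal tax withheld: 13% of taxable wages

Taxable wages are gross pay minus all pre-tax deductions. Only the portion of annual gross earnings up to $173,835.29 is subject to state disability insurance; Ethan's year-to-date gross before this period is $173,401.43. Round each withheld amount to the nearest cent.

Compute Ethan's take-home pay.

Commuter benefit: $27.17
Taxable wages = $847.13 − $27.17 = $819.96
Federal tax withheld: $819.96 × 0.13 = $106.59
Municipal income tax: $819.96 × 0.01 = $8.20
Medicare tax: $847.13 × 0.03 = $25.41
State disability insurance: only $173,835.29 − $173,401.43 = $433.86 of this check is subject → $433.86 × 0.003 = $1.30
Group life insurance premium: $49.77
Medical insurance premium: $69.92
Total deductions = $27.17 + $106.59 + $8.20 + $25.41 + $1.30 + $49.77 + $69.92 = $288.36
Net pay = $847.13 − $288.36 = $558.77

$558.77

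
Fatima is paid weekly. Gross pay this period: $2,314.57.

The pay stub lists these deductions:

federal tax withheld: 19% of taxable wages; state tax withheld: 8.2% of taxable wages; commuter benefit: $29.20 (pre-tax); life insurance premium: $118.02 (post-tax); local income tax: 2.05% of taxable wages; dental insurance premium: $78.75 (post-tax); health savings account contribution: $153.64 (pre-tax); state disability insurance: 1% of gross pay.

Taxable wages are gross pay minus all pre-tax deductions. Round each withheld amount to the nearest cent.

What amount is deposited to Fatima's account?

Commuter benefit: $29.20
Health savings account contribution: $153.64
Pre-tax total = $29.20 + $153.64 = $182.84
Taxable wages = $2,314.57 − $182.84 = $2,131.73
Local income tax: $2,131.73 × 0.0205 = $43.70
State tax withheld: $2,131.73 × 0.082 = $174.80
Federal tax withheld: $2,131.73 × 0.19 = $405.03
State disability insurance: $2,314.57 × 0.01 = $23.15
Dental insurance premium: $78.75
Life insurance premium: $118.02
Total deductions = $29.20 + $153.64 + $43.70 + $174.80 + $405.03 + $23.15 + $78.75 + $118.02 = $1,026.29
Net pay = $2,314.57 − $1,026.29 = $1,288.28

$1,288.28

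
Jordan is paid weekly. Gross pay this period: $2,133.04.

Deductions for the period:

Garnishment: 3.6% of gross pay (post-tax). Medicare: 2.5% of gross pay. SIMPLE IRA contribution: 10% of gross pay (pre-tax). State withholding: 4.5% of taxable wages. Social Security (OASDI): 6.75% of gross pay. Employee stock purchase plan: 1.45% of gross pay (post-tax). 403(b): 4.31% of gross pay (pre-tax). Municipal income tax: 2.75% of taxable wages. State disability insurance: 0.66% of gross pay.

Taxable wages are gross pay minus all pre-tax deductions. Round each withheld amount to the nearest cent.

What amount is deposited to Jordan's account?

$1,376.19

403(b): $2,133.04 × 0.0431 = $91.93
SIMPLE IRA contribution: $2,133.04 × 0.1 = $213.30
Pre-tax total = $91.93 + $213.30 = $305.23
Taxable wages = $2,133.04 − $305.23 = $1,827.81
State withholding: $1,827.81 × 0.045 = $82.25
Municipal income tax: $1,827.81 × 0.0275 = $50.26
State disability insurance: $2,133.04 × 0.0066 = $14.08
Medicare: $2,133.04 × 0.025 = $53.33
Social Security (OASDI): $2,133.04 × 0.0675 = $143.98
Garnishment: $2,133.04 × 0.036 = $76.79
Employee stock purchase plan: $2,133.04 × 0.0145 = $30.93
Total deductions = $91.93 + $213.30 + $82.25 + $50.26 + $14.08 + $53.33 + $143.98 + $76.79 + $30.93 = $756.85
Net pay = $2,133.04 − $756.85 = $1,376.19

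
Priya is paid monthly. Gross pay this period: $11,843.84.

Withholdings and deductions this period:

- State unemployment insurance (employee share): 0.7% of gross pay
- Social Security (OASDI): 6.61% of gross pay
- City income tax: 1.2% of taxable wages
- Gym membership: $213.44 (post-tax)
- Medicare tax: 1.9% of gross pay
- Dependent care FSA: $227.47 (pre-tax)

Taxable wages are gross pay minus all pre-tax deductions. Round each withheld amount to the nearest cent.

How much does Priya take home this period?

$10,172.71

Dependent care FSA: $227.47
Taxable wages = $11,843.84 − $227.47 = $11,616.37
City income tax: $11,616.37 × 0.012 = $139.40
Social Security (OASDI): $11,843.84 × 0.0661 = $782.88
State unemployment insurance (employee share): $11,843.84 × 0.007 = $82.91
Medicare tax: $11,843.84 × 0.019 = $225.03
Gym membership: $213.44
Total deductions = $227.47 + $139.40 + $782.88 + $82.91 + $225.03 + $213.44 = $1,671.13
Net pay = $11,843.84 − $1,671.13 = $10,172.71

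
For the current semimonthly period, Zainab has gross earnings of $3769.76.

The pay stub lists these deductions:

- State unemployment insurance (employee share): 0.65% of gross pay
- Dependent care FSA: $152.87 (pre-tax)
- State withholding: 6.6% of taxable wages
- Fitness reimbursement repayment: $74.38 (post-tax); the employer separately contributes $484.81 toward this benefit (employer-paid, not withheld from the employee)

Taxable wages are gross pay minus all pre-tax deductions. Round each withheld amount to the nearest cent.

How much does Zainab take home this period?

$3279.30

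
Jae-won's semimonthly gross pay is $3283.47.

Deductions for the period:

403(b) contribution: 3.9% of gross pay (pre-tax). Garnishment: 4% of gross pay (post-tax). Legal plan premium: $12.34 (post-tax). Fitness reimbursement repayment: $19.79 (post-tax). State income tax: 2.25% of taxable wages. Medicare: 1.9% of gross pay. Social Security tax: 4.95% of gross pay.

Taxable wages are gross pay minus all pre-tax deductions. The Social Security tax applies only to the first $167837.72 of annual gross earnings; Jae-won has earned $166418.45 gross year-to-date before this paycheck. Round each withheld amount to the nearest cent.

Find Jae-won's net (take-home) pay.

$2788.30

403(b) contribution: $3283.47 × 0.039 = $128.06
Taxable wages = $3283.47 − $128.06 = $3155.41
State income tax: $3155.41 × 0.0225 = $71.00
Medicare: $3283.47 × 0.019 = $62.39
Social Security tax: only $167837.72 − $166418.45 = $1419.27 of this check is subject → $1419.27 × 0.0495 = $70.25
Garnishment: $3283.47 × 0.04 = $131.34
Legal plan premium: $12.34
Fitness reimbursement repayment: $19.79
Total deductions = $128.06 + $71.00 + $62.39 + $70.25 + $131.34 + $12.34 + $19.79 = $495.17
Net pay = $3283.47 − $495.17 = $2788.30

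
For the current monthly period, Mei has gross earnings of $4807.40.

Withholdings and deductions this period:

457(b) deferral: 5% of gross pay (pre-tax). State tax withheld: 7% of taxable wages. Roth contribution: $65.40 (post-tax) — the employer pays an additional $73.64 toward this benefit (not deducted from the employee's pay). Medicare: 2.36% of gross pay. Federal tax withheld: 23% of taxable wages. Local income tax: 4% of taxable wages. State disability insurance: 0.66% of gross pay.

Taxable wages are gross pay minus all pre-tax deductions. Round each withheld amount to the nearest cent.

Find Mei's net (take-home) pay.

457(b) deferral: $4807.40 × 0.05 = $240.37
Taxable wages = $4807.40 − $240.37 = $4567.03
State tax withheld: $4567.03 × 0.07 = $319.69
Local income tax: $4567.03 × 0.04 = $182.68
Federal tax withheld: $4567.03 × 0.23 = $1050.42
Medicare: $4807.40 × 0.0236 = $113.45
State disability insurance: $4807.40 × 0.0066 = $31.73
Roth contribution: $65.40
(Employer's $73.64 toward Roth contribution is not withheld from the employee.)
Total deductions = $240.37 + $319.69 + $182.68 + $1050.42 + $113.45 + $31.73 + $65.40 = $2003.74
Net pay = $4807.40 − $2003.74 = $2803.66

$2803.66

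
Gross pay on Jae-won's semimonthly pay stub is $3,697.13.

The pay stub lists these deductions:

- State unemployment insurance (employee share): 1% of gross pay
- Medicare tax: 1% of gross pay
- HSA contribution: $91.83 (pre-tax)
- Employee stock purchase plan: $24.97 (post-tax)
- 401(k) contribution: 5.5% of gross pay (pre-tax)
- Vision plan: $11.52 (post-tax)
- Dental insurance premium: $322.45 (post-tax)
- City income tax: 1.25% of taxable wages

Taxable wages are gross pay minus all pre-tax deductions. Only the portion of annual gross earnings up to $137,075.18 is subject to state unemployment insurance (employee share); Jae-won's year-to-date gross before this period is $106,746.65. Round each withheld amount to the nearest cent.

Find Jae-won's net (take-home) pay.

401(k) contribution: $3,697.13 × 0.055 = $203.34
HSA contribution: $91.83
Pre-tax total = $203.34 + $91.83 = $295.17
Taxable wages = $3,697.13 − $295.17 = $3,401.96
City income tax: $3,401.96 × 0.0125 = $42.52
Medicare tax: $3,697.13 × 0.01 = $36.97
State unemployment insurance (employee share): cap not yet reached, full $3,697.13 is subject → $3,697.13 × 0.01 = $36.97
Employee stock purchase plan: $24.97
Vision plan: $11.52
Dental insurance premium: $322.45
Total deductions = $203.34 + $91.83 + $42.52 + $36.97 + $36.97 + $24.97 + $11.52 + $322.45 = $770.57
Net pay = $3,697.13 − $770.57 = $2,926.56

$2,926.56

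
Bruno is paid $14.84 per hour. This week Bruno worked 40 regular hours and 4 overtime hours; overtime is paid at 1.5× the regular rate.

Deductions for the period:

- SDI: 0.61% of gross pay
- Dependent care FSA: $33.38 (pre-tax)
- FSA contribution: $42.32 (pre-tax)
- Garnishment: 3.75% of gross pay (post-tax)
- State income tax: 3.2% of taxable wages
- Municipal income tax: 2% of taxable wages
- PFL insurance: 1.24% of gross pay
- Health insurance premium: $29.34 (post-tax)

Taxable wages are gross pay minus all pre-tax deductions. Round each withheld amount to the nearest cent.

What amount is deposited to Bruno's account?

$507.82

Regular pay: 40 × $14.84 = $593.60
Overtime pay: 4 × $14.84 × 1.5 = $89.04
Gross pay = $593.60 + $89.04 = $682.64
FSA contribution: $42.32
Dependent care FSA: $33.38
Pre-tax total = $42.32 + $33.38 = $75.70
Taxable wages = $682.64 − $75.70 = $606.94
Municipal income tax: $606.94 × 0.02 = $12.14
State income tax: $606.94 × 0.032 = $19.42
SDI: $682.64 × 0.0061 = $4.16
PFL insurance: $682.64 × 0.0124 = $8.46
Health insurance premium: $29.34
Garnishment: $682.64 × 0.0375 = $25.60
Total deductions = $42.32 + $33.38 + $12.14 + $19.42 + $4.16 + $8.46 + $29.34 + $25.60 = $174.82
Net pay = $682.64 − $174.82 = $507.82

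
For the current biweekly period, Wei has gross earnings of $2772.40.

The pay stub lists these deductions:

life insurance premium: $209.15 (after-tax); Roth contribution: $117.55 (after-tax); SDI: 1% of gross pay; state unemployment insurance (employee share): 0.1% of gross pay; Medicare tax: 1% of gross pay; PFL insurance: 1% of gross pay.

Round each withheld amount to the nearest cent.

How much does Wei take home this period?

$2359.77

SDI: $2772.40 × 0.01 = $27.72
PFL insurance: $2772.40 × 0.01 = $27.72
Medicare tax: $2772.40 × 0.01 = $27.72
State unemployment insurance (employee share): $2772.40 × 0.001 = $2.77
Roth contribution: $117.55
Life insurance premium: $209.15
Total deductions = $27.72 + $27.72 + $27.72 + $2.77 + $117.55 + $209.15 = $412.63
Net pay = $2772.40 − $412.63 = $2359.77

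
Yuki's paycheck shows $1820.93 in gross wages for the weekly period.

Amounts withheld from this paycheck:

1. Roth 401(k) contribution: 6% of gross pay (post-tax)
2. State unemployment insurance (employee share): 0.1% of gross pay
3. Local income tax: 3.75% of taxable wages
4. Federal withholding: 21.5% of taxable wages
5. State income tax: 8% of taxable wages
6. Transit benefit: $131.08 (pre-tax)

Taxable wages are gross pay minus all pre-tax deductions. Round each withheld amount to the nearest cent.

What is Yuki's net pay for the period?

$1016.89

Transit benefit: $131.08
Taxable wages = $1820.93 − $131.08 = $1689.85
Federal withholding: $1689.85 × 0.215 = $363.32
State income tax: $1689.85 × 0.08 = $135.19
Local income tax: $1689.85 × 0.0375 = $63.37
State unemployment insurance (employee share): $1820.93 × 0.001 = $1.82
Roth 401(k) contribution: $1820.93 × 0.06 = $109.26
Total deductions = $131.08 + $363.32 + $135.19 + $63.37 + $1.82 + $109.26 = $804.04
Net pay = $1820.93 − $804.04 = $1016.89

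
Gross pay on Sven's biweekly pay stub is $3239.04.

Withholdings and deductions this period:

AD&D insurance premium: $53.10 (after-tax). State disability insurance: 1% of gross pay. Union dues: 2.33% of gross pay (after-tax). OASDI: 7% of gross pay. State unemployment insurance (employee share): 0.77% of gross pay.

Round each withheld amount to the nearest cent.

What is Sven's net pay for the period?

State disability insurance: $3239.04 × 0.01 = $32.39
State unemployment insurance (employee share): $3239.04 × 0.0077 = $24.94
OASDI: $3239.04 × 0.07 = $226.73
Union dues: $3239.04 × 0.0233 = $75.47
AD&D insurance premium: $53.10
Total deductions = $32.39 + $24.94 + $226.73 + $75.47 + $53.10 = $412.63
Net pay = $3239.04 − $412.63 = $2826.41

$2826.41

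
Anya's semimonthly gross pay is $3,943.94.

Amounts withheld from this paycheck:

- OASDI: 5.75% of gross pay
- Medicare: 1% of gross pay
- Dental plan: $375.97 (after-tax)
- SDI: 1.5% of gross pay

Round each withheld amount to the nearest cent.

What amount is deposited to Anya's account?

$3,242.59

OASDI: $3,943.94 × 0.0575 = $226.78
SDI: $3,943.94 × 0.015 = $59.16
Medicare: $3,943.94 × 0.01 = $39.44
Dental plan: $375.97
Total deductions = $226.78 + $59.16 + $39.44 + $375.97 = $701.35
Net pay = $3,943.94 − $701.35 = $3,242.59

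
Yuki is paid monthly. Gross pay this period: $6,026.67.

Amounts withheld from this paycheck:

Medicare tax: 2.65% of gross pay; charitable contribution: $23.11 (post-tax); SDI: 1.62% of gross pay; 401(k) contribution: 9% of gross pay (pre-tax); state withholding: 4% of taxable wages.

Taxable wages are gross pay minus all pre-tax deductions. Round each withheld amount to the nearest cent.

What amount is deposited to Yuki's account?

401(k) contribution: $6,026.67 × 0.09 = $542.40
Taxable wages = $6,026.67 − $542.40 = $5,484.27
State withholding: $5,484.27 × 0.04 = $219.37
Medicare tax: $6,026.67 × 0.0265 = $159.71
SDI: $6,026.67 × 0.0162 = $97.63
Charitable contribution: $23.11
Total deductions = $542.40 + $219.37 + $159.71 + $97.63 + $23.11 = $1,042.22
Net pay = $6,026.67 − $1,042.22 = $4,984.45

$4,984.45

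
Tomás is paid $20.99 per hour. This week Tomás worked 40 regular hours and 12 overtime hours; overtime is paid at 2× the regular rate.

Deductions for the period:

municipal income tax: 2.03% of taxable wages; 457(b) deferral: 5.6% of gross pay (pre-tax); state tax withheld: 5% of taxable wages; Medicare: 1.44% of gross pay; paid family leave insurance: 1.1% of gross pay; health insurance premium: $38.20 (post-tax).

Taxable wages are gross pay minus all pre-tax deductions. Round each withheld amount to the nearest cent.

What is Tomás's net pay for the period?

$1,106.66

Regular pay: 40 × $20.99 = $839.60
Overtime pay: 12 × $20.99 × 2 = $503.76
Gross pay = $839.60 + $503.76 = $1,343.36
457(b) deferral: $1,343.36 × 0.056 = $75.23
Taxable wages = $1,343.36 − $75.23 = $1,268.13
State tax withheld: $1,268.13 × 0.05 = $63.41
Municipal income tax: $1,268.13 × 0.0203 = $25.74
Medicare: $1,343.36 × 0.0144 = $19.34
Paid family leave insurance: $1,343.36 × 0.011 = $14.78
Health insurance premium: $38.20
Total deductions = $75.23 + $63.41 + $25.74 + $19.34 + $14.78 + $38.20 = $236.70
Net pay = $1,343.36 − $236.70 = $1,106.66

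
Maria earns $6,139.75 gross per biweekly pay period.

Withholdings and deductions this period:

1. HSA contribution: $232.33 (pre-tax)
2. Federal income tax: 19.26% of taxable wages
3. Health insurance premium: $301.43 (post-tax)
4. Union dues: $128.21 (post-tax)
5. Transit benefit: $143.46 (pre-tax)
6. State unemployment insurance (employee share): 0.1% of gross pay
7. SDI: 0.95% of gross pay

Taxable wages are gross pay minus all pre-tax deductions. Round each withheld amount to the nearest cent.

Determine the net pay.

Transit benefit: $143.46
HSA contribution: $232.33
Pre-tax total = $143.46 + $232.33 = $375.79
Taxable wages = $6,139.75 − $375.79 = $5,763.96
Federal income tax: $5,763.96 × 0.1926 = $1,110.14
SDI: $6,139.75 × 0.0095 = $58.33
State unemployment insurance (employee share): $6,139.75 × 0.001 = $6.14
Union dues: $128.21
Health insurance premium: $301.43
Total deductions = $143.46 + $232.33 + $1,110.14 + $58.33 + $6.14 + $128.21 + $301.43 = $1,980.04
Net pay = $6,139.75 − $1,980.04 = $4,159.71

$4,159.71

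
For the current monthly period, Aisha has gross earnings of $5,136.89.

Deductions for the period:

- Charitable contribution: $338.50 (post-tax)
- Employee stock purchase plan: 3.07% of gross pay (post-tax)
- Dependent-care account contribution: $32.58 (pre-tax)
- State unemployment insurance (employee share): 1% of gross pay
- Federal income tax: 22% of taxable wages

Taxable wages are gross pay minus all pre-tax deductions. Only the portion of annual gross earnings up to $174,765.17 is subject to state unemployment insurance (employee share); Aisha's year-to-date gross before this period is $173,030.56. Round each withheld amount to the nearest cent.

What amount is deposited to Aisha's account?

Dependent-care account contribution: $32.58
Taxable wages = $5,136.89 − $32.58 = $5,104.31
Federal income tax: $5,104.31 × 0.22 = $1,122.95
State unemployment insurance (employee share): only $174,765.17 − $173,030.56 = $1,734.61 of this check is subject → $1,734.61 × 0.01 = $17.35
Charitable contribution: $338.50
Employee stock purchase plan: $5,136.89 × 0.0307 = $157.70
Total deductions = $32.58 + $1,122.95 + $17.35 + $338.50 + $157.70 = $1,669.08
Net pay = $5,136.89 − $1,669.08 = $3,467.81

$3,467.81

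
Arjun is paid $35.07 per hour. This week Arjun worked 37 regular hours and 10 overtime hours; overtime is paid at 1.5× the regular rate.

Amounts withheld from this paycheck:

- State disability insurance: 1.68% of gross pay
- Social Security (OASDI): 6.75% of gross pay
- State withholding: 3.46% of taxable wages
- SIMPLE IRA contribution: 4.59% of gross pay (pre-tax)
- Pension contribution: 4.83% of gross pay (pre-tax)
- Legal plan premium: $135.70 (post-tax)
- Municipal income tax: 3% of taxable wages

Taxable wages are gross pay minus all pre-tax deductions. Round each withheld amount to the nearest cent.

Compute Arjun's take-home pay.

$1,255.70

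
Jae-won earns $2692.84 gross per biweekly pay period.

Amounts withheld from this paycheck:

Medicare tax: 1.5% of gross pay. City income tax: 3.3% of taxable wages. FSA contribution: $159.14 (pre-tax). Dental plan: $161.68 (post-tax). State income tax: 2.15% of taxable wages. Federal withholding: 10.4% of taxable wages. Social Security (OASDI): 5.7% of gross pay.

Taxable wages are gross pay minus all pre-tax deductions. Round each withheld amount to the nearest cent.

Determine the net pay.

FSA contribution: $159.14
Taxable wages = $2692.84 − $159.14 = $2533.70
City income tax: $2533.70 × 0.033 = $83.61
Federal withholding: $2533.70 × 0.104 = $263.50
State income tax: $2533.70 × 0.0215 = $54.47
Medicare tax: $2692.84 × 0.015 = $40.39
Social Security (OASDI): $2692.84 × 0.057 = $153.49
Dental plan: $161.68
Total deductions = $159.14 + $83.61 + $263.50 + $54.47 + $40.39 + $153.49 + $161.68 = $916.28
Net pay = $2692.84 − $916.28 = $1776.56

$1776.56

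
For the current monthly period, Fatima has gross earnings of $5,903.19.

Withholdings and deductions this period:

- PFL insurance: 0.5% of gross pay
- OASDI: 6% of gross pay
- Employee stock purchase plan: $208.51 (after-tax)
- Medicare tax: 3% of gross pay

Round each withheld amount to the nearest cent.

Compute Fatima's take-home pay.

PFL insurance: $5,903.19 × 0.005 = $29.52
Medicare tax: $5,903.19 × 0.03 = $177.10
OASDI: $5,903.19 × 0.06 = $354.19
Employee stock purchase plan: $208.51
Total deductions = $29.52 + $177.10 + $354.19 + $208.51 = $769.32
Net pay = $5,903.19 − $769.32 = $5,133.87

$5,133.87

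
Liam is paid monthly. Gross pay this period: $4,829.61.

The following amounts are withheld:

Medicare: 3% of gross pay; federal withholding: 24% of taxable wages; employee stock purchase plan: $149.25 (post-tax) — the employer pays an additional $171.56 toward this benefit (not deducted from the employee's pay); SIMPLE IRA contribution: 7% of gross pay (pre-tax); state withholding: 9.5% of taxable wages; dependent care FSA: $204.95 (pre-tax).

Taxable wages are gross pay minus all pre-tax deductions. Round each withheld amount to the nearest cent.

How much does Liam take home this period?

$2,556.44

Dependent care FSA: $204.95
SIMPLE IRA contribution: $4,829.61 × 0.07 = $338.07
Pre-tax total = $204.95 + $338.07 = $543.02
Taxable wages = $4,829.61 − $543.02 = $4,286.59
State withholding: $4,286.59 × 0.095 = $407.23
Federal withholding: $4,286.59 × 0.24 = $1,028.78
Medicare: $4,829.61 × 0.03 = $144.89
Employee stock purchase plan: $149.25
(Employer's $171.56 toward employee stock purchase plan is not withheld from the employee.)
Total deductions = $204.95 + $338.07 + $407.23 + $1,028.78 + $144.89 + $149.25 = $2,273.17
Net pay = $4,829.61 − $2,273.17 = $2,556.44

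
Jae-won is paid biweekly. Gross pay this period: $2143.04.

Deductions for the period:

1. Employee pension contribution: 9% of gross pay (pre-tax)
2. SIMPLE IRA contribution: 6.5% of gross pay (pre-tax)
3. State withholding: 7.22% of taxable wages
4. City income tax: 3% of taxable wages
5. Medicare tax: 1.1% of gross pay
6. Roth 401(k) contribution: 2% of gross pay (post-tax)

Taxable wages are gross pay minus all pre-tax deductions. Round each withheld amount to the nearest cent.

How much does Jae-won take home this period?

$1559.37

Employee pension contribution: $2143.04 × 0.09 = $192.87
SIMPLE IRA contribution: $2143.04 × 0.065 = $139.30
Pre-tax total = $192.87 + $139.30 = $332.17
Taxable wages = $2143.04 − $332.17 = $1810.87
State withholding: $1810.87 × 0.0722 = $130.74
City income tax: $1810.87 × 0.03 = $54.33
Medicare tax: $2143.04 × 0.011 = $23.57
Roth 401(k) contribution: $2143.04 × 0.02 = $42.86
Total deductions = $192.87 + $139.30 + $130.74 + $54.33 + $23.57 + $42.86 = $583.67
Net pay = $2143.04 − $583.67 = $1559.37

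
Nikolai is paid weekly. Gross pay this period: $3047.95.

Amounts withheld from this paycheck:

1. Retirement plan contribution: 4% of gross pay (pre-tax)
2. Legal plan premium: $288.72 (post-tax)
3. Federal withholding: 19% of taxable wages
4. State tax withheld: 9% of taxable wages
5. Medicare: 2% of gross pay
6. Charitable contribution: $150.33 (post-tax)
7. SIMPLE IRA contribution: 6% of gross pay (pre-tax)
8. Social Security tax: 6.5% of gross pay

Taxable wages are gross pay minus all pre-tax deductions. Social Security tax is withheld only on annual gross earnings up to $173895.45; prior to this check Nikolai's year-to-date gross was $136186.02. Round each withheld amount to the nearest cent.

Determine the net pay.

SIMPLE IRA contribution: $3047.95 × 0.06 = $182.88
Retirement plan contribution: $3047.95 × 0.04 = $121.92
Pre-tax total = $182.88 + $121.92 = $304.80
Taxable wages = $3047.95 − $304.80 = $2743.15
State tax withheld: $2743.15 × 0.09 = $246.88
Federal withholding: $2743.15 × 0.19 = $521.20
Social Security tax: cap not yet reached, full $3047.95 is subject → $3047.95 × 0.065 = $198.12
Medicare: $3047.95 × 0.02 = $60.96
Charitable contribution: $150.33
Legal plan premium: $288.72
Total deductions = $182.88 + $121.92 + $246.88 + $521.20 + $198.12 + $60.96 + $150.33 + $288.72 = $1771.01
Net pay = $3047.95 − $1771.01 = $1276.94

$1276.94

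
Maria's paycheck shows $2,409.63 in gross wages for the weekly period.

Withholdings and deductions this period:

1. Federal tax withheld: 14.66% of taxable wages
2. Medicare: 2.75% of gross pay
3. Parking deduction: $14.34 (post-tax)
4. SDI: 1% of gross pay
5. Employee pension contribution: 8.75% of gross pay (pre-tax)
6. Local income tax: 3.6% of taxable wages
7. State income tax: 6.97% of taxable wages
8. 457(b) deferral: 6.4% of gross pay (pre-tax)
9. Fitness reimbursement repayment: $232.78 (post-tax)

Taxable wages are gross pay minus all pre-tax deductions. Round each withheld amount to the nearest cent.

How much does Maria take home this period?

$1,191.25

Employee pension contribution: $2,409.63 × 0.0875 = $210.84
457(b) deferral: $2,409.63 × 0.064 = $154.22
Pre-tax total = $210.84 + $154.22 = $365.06
Taxable wages = $2,409.63 − $365.06 = $2,044.57
Federal tax withheld: $2,044.57 × 0.1466 = $299.73
Local income tax: $2,044.57 × 0.036 = $73.60
State income tax: $2,044.57 × 0.0697 = $142.51
SDI: $2,409.63 × 0.01 = $24.10
Medicare: $2,409.63 × 0.0275 = $66.26
Fitness reimbursement repayment: $232.78
Parking deduction: $14.34
Total deductions = $210.84 + $154.22 + $299.73 + $73.60 + $142.51 + $24.10 + $66.26 + $232.78 + $14.34 = $1,218.38
Net pay = $2,409.63 − $1,218.38 = $1,191.25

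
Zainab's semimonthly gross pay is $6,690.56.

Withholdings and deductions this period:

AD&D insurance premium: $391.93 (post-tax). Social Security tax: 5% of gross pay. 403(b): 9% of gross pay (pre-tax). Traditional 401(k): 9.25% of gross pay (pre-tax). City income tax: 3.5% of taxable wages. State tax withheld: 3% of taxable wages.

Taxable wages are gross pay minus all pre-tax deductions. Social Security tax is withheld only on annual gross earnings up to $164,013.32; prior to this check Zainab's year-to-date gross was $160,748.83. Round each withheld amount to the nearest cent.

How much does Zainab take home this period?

403(b): $6,690.56 × 0.09 = $602.15
Traditional 401(k): $6,690.56 × 0.0925 = $618.88
Pre-tax total = $602.15 + $618.88 = $1,221.03
Taxable wages = $6,690.56 − $1,221.03 = $5,469.53
State tax withheld: $5,469.53 × 0.03 = $164.09
City income tax: $5,469.53 × 0.035 = $191.43
Social Security tax: only $164,013.32 − $160,748.83 = $3,264.49 of this check is subject → $3,264.49 × 0.05 = $163.22
AD&D insurance premium: $391.93
Total deductions = $602.15 + $618.88 + $164.09 + $191.43 + $163.22 + $391.93 = $2,131.70
Net pay = $6,690.56 − $2,131.70 = $4,558.86

$4,558.86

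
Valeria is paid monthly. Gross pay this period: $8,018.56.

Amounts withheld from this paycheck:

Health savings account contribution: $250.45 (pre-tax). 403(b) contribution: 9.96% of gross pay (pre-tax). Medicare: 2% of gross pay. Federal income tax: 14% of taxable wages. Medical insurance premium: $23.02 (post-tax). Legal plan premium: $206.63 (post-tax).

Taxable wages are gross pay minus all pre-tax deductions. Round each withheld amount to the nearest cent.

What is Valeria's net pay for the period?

403(b) contribution: $8,018.56 × 0.0996 = $798.65
Health savings account contribution: $250.45
Pre-tax total = $798.65 + $250.45 = $1,049.10
Taxable wages = $8,018.56 − $1,049.10 = $6,969.46
Federal income tax: $6,969.46 × 0.14 = $975.72
Medicare: $8,018.56 × 0.02 = $160.37
Legal plan premium: $206.63
Medical insurance premium: $23.02
Total deductions = $798.65 + $250.45 + $975.72 + $160.37 + $206.63 + $23.02 = $2,414.84
Net pay = $8,018.56 − $2,414.84 = $5,603.72

$5,603.72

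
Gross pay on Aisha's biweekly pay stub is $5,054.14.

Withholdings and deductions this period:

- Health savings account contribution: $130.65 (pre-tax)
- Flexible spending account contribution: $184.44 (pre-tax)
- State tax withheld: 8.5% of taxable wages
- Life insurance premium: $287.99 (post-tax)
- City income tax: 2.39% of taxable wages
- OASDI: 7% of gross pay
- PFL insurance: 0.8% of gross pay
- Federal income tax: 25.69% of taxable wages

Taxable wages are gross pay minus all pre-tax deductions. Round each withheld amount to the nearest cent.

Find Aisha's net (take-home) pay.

$2,323.30

Health savings account contribution: $130.65
Flexible spending account contribution: $184.44
Pre-tax total = $130.65 + $184.44 = $315.09
Taxable wages = $5,054.14 − $315.09 = $4,739.05
State tax withheld: $4,739.05 × 0.085 = $402.82
City income tax: $4,739.05 × 0.0239 = $113.26
Federal income tax: $4,739.05 × 0.2569 = $1,217.46
PFL insurance: $5,054.14 × 0.008 = $40.43
OASDI: $5,054.14 × 0.07 = $353.79
Life insurance premium: $287.99
Total deductions = $130.65 + $184.44 + $402.82 + $113.26 + $1,217.46 + $40.43 + $353.79 + $287.99 = $2,730.84
Net pay = $5,054.14 − $2,730.84 = $2,323.30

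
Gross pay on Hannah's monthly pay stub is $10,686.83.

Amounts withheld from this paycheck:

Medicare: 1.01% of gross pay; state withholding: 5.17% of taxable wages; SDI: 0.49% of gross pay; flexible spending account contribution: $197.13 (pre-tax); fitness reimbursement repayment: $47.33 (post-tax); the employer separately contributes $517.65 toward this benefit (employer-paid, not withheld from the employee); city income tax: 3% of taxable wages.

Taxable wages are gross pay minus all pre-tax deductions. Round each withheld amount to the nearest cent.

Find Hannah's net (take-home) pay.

$9,425.05

Flexible spending account contribution: $197.13
Taxable wages = $10,686.83 − $197.13 = $10,489.70
State withholding: $10,489.70 × 0.0517 = $542.32
City income tax: $10,489.70 × 0.03 = $314.69
SDI: $10,686.83 × 0.0049 = $52.37
Medicare: $10,686.83 × 0.0101 = $107.94
Fitness reimbursement repayment: $47.33
(Employer's $517.65 toward fitness reimbursement repayment is not withheld from the employee.)
Total deductions = $197.13 + $542.32 + $314.69 + $52.37 + $107.94 + $47.33 = $1,261.78
Net pay = $10,686.83 − $1,261.78 = $9,425.05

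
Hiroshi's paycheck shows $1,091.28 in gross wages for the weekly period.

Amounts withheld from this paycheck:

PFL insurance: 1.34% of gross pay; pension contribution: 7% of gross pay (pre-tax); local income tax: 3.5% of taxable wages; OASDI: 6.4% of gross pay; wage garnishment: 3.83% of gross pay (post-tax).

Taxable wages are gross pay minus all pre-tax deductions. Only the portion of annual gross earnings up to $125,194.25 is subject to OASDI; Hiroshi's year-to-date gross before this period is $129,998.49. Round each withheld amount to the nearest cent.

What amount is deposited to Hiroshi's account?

$922.95

Pension contribution: $1,091.28 × 0.07 = $76.39
Taxable wages = $1,091.28 − $76.39 = $1,014.89
Local income tax: $1,014.89 × 0.035 = $35.52
PFL insurance: $1,091.28 × 0.0134 = $14.62
OASDI: annual cap $125,194.25 already reached (YTD $129,998.49), so $0.00
Wage garnishment: $1,091.28 × 0.0383 = $41.80
Total deductions = $76.39 + $35.52 + $14.62 + $0.00 + $41.80 = $168.33
Net pay = $1,091.28 − $168.33 = $922.95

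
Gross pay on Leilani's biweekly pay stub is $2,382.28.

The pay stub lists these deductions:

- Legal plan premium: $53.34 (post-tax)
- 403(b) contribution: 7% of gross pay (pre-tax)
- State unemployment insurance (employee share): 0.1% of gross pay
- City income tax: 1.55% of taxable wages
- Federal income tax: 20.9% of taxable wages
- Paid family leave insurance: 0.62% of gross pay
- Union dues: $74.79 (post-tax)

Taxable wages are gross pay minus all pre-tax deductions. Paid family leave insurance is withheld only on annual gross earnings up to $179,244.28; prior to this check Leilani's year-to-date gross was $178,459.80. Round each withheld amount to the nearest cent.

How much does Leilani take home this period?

403(b) contribution: $2,382.28 × 0.07 = $166.76
Taxable wages = $2,382.28 − $166.76 = $2,215.52
City income tax: $2,215.52 × 0.0155 = $34.34
Federal income tax: $2,215.52 × 0.209 = $463.04
State unemployment insurance (employee share): $2,382.28 × 0.001 = $2.38
Paid family leave insurance: only $179,244.28 − $178,459.80 = $784.48 of this check is subject → $784.48 × 0.0062 = $4.86
Union dues: $74.79
Legal plan premium: $53.34
Total deductions = $166.76 + $34.34 + $463.04 + $2.38 + $4.86 + $74.79 + $53.34 = $799.51
Net pay = $2,382.28 − $799.51 = $1,582.77

$1,582.77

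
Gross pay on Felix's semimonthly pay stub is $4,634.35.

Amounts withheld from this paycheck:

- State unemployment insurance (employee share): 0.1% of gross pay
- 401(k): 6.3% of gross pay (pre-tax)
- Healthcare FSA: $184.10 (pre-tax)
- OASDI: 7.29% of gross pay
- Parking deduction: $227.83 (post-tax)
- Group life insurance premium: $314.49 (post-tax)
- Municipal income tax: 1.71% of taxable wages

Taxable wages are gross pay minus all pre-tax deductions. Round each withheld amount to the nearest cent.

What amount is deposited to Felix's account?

Healthcare FSA: $184.10
401(k): $4,634.35 × 0.063 = $291.96
Pre-tax total = $184.10 + $291.96 = $476.06
Taxable wages = $4,634.35 − $476.06 = $4,158.29
Municipal income tax: $4,158.29 × 0.0171 = $71.11
OASDI: $4,634.35 × 0.0729 = $337.84
State unemployment insurance (employee share): $4,634.35 × 0.001 = $4.63
Parking deduction: $227.83
Group life insurance premium: $314.49
Total deductions = $184.10 + $291.96 + $71.11 + $337.84 + $4.63 + $227.83 + $314.49 = $1,431.96
Net pay = $4,634.35 − $1,431.96 = $3,202.39

$3,202.39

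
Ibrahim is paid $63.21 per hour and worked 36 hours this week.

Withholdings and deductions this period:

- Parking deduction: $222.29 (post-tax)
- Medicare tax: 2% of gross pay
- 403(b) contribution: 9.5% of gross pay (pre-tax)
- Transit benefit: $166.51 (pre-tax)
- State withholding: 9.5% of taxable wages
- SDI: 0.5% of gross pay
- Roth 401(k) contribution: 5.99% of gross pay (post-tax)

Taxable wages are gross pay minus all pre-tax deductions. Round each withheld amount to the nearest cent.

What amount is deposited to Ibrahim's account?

$1,297.56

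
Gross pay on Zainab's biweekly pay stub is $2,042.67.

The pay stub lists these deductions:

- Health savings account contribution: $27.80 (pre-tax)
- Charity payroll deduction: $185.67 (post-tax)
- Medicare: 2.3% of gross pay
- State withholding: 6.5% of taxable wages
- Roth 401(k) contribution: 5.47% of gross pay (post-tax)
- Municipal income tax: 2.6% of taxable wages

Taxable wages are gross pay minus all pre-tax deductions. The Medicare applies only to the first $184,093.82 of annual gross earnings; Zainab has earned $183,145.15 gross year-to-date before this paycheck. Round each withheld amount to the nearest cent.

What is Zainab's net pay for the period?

$1,512.29

Health savings account contribution: $27.80
Taxable wages = $2,042.67 − $27.80 = $2,014.87
State withholding: $2,014.87 × 0.065 = $130.97
Municipal income tax: $2,014.87 × 0.026 = $52.39
Medicare: only $184,093.82 − $183,145.15 = $948.67 of this check is subject → $948.67 × 0.023 = $21.82
Charity payroll deduction: $185.67
Roth 401(k) contribution: $2,042.67 × 0.0547 = $111.73
Total deductions = $27.80 + $130.97 + $52.39 + $21.82 + $185.67 + $111.73 = $530.38
Net pay = $2,042.67 − $530.38 = $1,512.29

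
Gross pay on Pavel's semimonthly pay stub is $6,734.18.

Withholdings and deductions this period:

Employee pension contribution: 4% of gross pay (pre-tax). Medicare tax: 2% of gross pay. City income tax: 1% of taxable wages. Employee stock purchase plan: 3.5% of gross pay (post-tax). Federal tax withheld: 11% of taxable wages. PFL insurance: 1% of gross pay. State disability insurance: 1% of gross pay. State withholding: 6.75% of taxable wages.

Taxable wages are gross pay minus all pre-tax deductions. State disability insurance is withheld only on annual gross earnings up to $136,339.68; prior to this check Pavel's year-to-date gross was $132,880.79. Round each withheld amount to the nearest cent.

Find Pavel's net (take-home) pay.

$4,780.35

Employee pension contribution: $6,734.18 × 0.04 = $269.37
Taxable wages = $6,734.18 − $269.37 = $6,464.81
City income tax: $6,464.81 × 0.01 = $64.65
State withholding: $6,464.81 × 0.0675 = $436.37
Federal tax withheld: $6,464.81 × 0.11 = $711.13
PFL insurance: $6,734.18 × 0.01 = $67.34
Medicare tax: $6,734.18 × 0.02 = $134.68
State disability insurance: only $136,339.68 − $132,880.79 = $3,458.89 of this check is subject → $3,458.89 × 0.01 = $34.59
Employee stock purchase plan: $6,734.18 × 0.035 = $235.70
Total deductions = $269.37 + $64.65 + $436.37 + $711.13 + $67.34 + $134.68 + $34.59 + $235.70 = $1,953.83
Net pay = $6,734.18 − $1,953.83 = $4,780.35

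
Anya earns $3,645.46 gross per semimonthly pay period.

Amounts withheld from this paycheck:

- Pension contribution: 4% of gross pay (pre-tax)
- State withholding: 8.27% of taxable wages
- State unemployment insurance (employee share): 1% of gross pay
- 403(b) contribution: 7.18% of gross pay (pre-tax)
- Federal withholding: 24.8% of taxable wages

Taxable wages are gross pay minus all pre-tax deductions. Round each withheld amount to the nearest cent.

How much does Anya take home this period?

$2,130.68

Pension contribution: $3,645.46 × 0.04 = $145.82
403(b) contribution: $3,645.46 × 0.0718 = $261.74
Pre-tax total = $145.82 + $261.74 = $407.56
Taxable wages = $3,645.46 − $407.56 = $3,237.90
State withholding: $3,237.90 × 0.0827 = $267.77
Federal withholding: $3,237.90 × 0.248 = $803.00
State unemployment insurance (employee share): $3,645.46 × 0.01 = $36.45
Total deductions = $145.82 + $261.74 + $267.77 + $803.00 + $36.45 = $1,514.78
Net pay = $3,645.46 − $1,514.78 = $2,130.68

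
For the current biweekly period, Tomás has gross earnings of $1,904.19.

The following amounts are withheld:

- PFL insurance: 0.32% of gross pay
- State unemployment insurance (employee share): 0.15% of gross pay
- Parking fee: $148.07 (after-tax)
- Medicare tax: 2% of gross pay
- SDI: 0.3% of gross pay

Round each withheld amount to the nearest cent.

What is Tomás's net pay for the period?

$1,703.38

PFL insurance: $1,904.19 × 0.0032 = $6.09
SDI: $1,904.19 × 0.003 = $5.71
State unemployment insurance (employee share): $1,904.19 × 0.0015 = $2.86
Medicare tax: $1,904.19 × 0.02 = $38.08
Parking fee: $148.07
Total deductions = $6.09 + $5.71 + $2.86 + $38.08 + $148.07 = $200.81
Net pay = $1,904.19 − $200.81 = $1,703.38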